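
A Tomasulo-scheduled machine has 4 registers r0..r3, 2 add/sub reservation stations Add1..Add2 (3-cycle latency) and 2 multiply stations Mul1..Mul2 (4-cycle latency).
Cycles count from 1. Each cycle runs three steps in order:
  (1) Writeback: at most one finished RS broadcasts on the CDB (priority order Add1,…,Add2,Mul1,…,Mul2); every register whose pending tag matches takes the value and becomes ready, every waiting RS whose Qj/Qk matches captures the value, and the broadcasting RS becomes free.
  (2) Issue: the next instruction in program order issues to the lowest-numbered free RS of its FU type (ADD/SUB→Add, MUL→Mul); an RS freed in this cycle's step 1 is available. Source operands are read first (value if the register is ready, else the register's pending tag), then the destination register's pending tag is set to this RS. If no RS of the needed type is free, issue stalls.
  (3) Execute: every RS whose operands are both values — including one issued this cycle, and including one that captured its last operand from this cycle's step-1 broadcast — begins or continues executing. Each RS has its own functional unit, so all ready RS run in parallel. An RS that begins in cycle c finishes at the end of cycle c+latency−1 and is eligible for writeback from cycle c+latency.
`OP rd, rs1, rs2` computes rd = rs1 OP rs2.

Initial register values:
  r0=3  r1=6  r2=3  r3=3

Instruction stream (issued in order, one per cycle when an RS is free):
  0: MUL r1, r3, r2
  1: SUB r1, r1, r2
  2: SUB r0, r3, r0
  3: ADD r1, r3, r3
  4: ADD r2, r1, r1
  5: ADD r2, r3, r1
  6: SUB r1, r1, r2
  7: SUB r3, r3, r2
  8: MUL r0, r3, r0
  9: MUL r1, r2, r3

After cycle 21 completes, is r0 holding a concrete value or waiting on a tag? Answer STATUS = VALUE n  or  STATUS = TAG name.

  c1: issue MUL r1<-Mul1  regs: r0:3,r1:Mul1,r2:3,r3:3
  c2: issue SUB r1<-Add1  regs: r0:3,r1:Add1,r2:3,r3:3
  c3: issue SUB r0<-Add2  regs: r0:Add2,r1:Add1,r2:3,r3:3
  c4: stall  regs: r0:Add2,r1:Add1,r2:3,r3:3
  c5: CDB Mul1=9; stall  regs: r0:Add2,r1:Add1,r2:3,r3:3
  c6: CDB Add2=0; issue ADD r1<-Add2  regs: r0:0,r1:Add2,r2:3,r3:3
  c7: stall  regs: r0:0,r1:Add2,r2:3,r3:3
  c8: CDB Add1=6; issue ADD r2<-Add1  regs: r0:0,r1:Add2,r2:Add1,r3:3
  c9: CDB Add2=6; issue ADD r2<-Add2  regs: r0:0,r1:6,r2:Add2,r3:3
  c10: stall  regs: r0:0,r1:6,r2:Add2,r3:3
  c11: stall  regs: r0:0,r1:6,r2:Add2,r3:3
  c12: CDB Add1=12; issue SUB r1<-Add1  regs: r0:0,r1:Add1,r2:Add2,r3:3
  c13: CDB Add2=9; issue SUB r3<-Add2  regs: r0:0,r1:Add1,r2:9,r3:Add2
  c14: issue MUL r0<-Mul1  regs: r0:Mul1,r1:Add1,r2:9,r3:Add2
  c15: issue MUL r1<-Mul2  regs: r0:Mul1,r1:Mul2,r2:9,r3:Add2
  c16: CDB Add1=-3  regs: r0:Mul1,r1:Mul2,r2:9,r3:Add2
  c17: CDB Add2=-6  regs: r0:Mul1,r1:Mul2,r2:9,r3:-6
  c18: -  regs: r0:Mul1,r1:Mul2,r2:9,r3:-6
  c19: -  regs: r0:Mul1,r1:Mul2,r2:9,r3:-6
  c20: -  regs: r0:Mul1,r1:Mul2,r2:9,r3:-6
  c21: CDB Mul1=0  regs: r0:0,r1:Mul2,r2:9,r3:-6

STATUS = VALUE 0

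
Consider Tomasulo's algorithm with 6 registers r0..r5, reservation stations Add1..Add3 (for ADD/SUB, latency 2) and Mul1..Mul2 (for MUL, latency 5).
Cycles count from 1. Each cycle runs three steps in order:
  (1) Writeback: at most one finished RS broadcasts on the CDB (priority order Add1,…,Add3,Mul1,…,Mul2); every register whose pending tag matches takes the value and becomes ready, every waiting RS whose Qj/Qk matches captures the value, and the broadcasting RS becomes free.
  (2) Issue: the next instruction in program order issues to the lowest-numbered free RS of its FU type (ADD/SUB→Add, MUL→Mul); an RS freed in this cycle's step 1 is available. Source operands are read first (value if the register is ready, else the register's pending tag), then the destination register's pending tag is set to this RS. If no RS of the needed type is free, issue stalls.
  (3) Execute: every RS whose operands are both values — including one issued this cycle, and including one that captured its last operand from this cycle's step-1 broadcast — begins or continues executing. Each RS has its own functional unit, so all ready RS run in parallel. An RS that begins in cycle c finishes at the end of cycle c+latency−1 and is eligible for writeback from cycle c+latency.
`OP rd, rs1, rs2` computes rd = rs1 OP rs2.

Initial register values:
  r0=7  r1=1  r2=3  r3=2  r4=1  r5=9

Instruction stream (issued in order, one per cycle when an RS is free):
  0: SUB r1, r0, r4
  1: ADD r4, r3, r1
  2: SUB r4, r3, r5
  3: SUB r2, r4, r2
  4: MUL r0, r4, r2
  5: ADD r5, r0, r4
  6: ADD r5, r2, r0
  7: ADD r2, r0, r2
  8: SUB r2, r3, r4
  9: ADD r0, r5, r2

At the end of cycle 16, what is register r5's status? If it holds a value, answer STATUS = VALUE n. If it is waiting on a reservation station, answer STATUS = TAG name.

cycle 1: issue SUB r1<-Add1 // r0:7,r1:Add1,r2:3,r3:2,r4:1,r5:9
cycle 2: issue ADD r4<-Add2 // r0:7,r1:Add1,r2:3,r3:2,r4:Add2,r5:9
cycle 3: CDB Add1=6; issue SUB r4<-Add1 // r0:7,r1:6,r2:3,r3:2,r4:Add1,r5:9
cycle 4: issue SUB r2<-Add3 // r0:7,r1:6,r2:Add3,r3:2,r4:Add1,r5:9
cycle 5: CDB Add1=-7; issue MUL r0<-Mul1 // r0:Mul1,r1:6,r2:Add3,r3:2,r4:-7,r5:9
cycle 6: CDB Add2=8; issue ADD r5<-Add1 // r0:Mul1,r1:6,r2:Add3,r3:2,r4:-7,r5:Add1
cycle 7: CDB Add3=-10; issue ADD r5<-Add2 // r0:Mul1,r1:6,r2:-10,r3:2,r4:-7,r5:Add2
cycle 8: issue ADD r2<-Add3 // r0:Mul1,r1:6,r2:Add3,r3:2,r4:-7,r5:Add2
cycle 9: stall // r0:Mul1,r1:6,r2:Add3,r3:2,r4:-7,r5:Add2
cycle 10: stall // r0:Mul1,r1:6,r2:Add3,r3:2,r4:-7,r5:Add2
cycle 11: stall // r0:Mul1,r1:6,r2:Add3,r3:2,r4:-7,r5:Add2
cycle 12: CDB Mul1=70; stall // r0:70,r1:6,r2:Add3,r3:2,r4:-7,r5:Add2
cycle 13: stall // r0:70,r1:6,r2:Add3,r3:2,r4:-7,r5:Add2
cycle 14: CDB Add1=63; issue SUB r2<-Add1 // r0:70,r1:6,r2:Add1,r3:2,r4:-7,r5:Add2
cycle 15: CDB Add2=60; issue ADD r0<-Add2 // r0:Add2,r1:6,r2:Add1,r3:2,r4:-7,r5:60
cycle 16: CDB Add1=9 // r0:Add2,r1:6,r2:9,r3:2,r4:-7,r5:60

STATUS = VALUE 60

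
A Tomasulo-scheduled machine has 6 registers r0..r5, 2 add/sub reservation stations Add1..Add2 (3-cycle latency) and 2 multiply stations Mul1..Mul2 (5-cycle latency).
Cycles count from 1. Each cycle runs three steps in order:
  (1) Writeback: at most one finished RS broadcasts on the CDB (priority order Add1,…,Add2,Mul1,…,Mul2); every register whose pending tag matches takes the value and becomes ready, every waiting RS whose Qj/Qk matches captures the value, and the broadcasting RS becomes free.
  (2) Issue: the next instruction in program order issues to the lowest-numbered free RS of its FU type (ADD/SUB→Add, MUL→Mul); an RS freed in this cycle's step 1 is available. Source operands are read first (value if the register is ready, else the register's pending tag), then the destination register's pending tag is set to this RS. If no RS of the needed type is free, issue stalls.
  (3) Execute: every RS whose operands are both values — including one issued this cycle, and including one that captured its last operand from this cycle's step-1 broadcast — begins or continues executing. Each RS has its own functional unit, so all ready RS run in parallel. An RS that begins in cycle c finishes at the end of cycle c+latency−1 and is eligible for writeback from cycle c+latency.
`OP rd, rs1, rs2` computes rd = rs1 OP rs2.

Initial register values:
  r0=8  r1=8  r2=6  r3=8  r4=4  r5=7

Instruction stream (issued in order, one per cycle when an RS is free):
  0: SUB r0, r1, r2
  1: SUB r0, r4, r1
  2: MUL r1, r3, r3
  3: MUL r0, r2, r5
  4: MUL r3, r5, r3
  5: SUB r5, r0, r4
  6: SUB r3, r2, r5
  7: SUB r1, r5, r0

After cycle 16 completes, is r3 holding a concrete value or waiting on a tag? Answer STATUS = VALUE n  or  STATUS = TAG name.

STATUS = VALUE -32

cycle 1: issue SUB r0<-Add1 // r0:Add1,r1:8,r2:6,r3:8,r4:4,r5:7
cycle 2: issue SUB r0<-Add2 // r0:Add2,r1:8,r2:6,r3:8,r4:4,r5:7
cycle 3: issue MUL r1<-Mul1 // r0:Add2,r1:Mul1,r2:6,r3:8,r4:4,r5:7
cycle 4: CDB Add1=2; issue MUL r0<-Mul2 // r0:Mul2,r1:Mul1,r2:6,r3:8,r4:4,r5:7
cycle 5: CDB Add2=-4; stall // r0:Mul2,r1:Mul1,r2:6,r3:8,r4:4,r5:7
cycle 6: stall // r0:Mul2,r1:Mul1,r2:6,r3:8,r4:4,r5:7
cycle 7: stall // r0:Mul2,r1:Mul1,r2:6,r3:8,r4:4,r5:7
cycle 8: CDB Mul1=64; issue MUL r3<-Mul1 // r0:Mul2,r1:64,r2:6,r3:Mul1,r4:4,r5:7
cycle 9: CDB Mul2=42; issue SUB r5<-Add1 // r0:42,r1:64,r2:6,r3:Mul1,r4:4,r5:Add1
cycle 10: issue SUB r3<-Add2 // r0:42,r1:64,r2:6,r3:Add2,r4:4,r5:Add1
cycle 11: stall // r0:42,r1:64,r2:6,r3:Add2,r4:4,r5:Add1
cycle 12: CDB Add1=38; issue SUB r1<-Add1 // r0:42,r1:Add1,r2:6,r3:Add2,r4:4,r5:38
cycle 13: CDB Mul1=56 // r0:42,r1:Add1,r2:6,r3:Add2,r4:4,r5:38
cycle 14: - // r0:42,r1:Add1,r2:6,r3:Add2,r4:4,r5:38
cycle 15: CDB Add1=-4 // r0:42,r1:-4,r2:6,r3:Add2,r4:4,r5:38
cycle 16: CDB Add2=-32 // r0:42,r1:-4,r2:6,r3:-32,r4:4,r5:38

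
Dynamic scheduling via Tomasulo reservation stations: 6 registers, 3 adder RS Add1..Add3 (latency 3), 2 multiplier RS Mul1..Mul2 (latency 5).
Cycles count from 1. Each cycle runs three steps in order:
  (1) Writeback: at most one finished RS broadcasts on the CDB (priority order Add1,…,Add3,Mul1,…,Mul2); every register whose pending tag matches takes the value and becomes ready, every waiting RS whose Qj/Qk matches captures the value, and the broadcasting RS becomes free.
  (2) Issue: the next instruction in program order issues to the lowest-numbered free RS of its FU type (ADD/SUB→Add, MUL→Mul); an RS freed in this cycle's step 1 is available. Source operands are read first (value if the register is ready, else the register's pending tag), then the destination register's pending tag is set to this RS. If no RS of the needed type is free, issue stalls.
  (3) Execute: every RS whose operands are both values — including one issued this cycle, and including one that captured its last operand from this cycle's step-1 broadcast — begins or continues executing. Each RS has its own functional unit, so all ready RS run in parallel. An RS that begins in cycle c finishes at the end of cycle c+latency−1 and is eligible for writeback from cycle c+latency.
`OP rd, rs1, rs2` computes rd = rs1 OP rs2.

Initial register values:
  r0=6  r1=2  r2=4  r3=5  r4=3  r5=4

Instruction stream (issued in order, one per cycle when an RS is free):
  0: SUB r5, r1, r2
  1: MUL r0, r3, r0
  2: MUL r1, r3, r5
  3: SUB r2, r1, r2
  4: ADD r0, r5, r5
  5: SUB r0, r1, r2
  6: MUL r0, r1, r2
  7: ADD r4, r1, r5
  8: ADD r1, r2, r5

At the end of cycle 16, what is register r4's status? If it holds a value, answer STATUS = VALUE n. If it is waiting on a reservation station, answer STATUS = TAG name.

  c1: issue SUB r5<-Add1  regs: r0:6,r1:2,r2:4,r3:5,r4:3,r5:Add1
  c2: issue MUL r0<-Mul1  regs: r0:Mul1,r1:2,r2:4,r3:5,r4:3,r5:Add1
  c3: issue MUL r1<-Mul2  regs: r0:Mul1,r1:Mul2,r2:4,r3:5,r4:3,r5:Add1
  c4: CDB Add1=-2; issue SUB r2<-Add1  regs: r0:Mul1,r1:Mul2,r2:Add1,r3:5,r4:3,r5:-2
  c5: issue ADD r0<-Add2  regs: r0:Add2,r1:Mul2,r2:Add1,r3:5,r4:3,r5:-2
  c6: issue SUB r0<-Add3  regs: r0:Add3,r1:Mul2,r2:Add1,r3:5,r4:3,r5:-2
  c7: CDB Mul1=30; issue MUL r0<-Mul1  regs: r0:Mul1,r1:Mul2,r2:Add1,r3:5,r4:3,r5:-2
  c8: CDB Add2=-4; issue ADD r4<-Add2  regs: r0:Mul1,r1:Mul2,r2:Add1,r3:5,r4:Add2,r5:-2
  c9: CDB Mul2=-10; stall  regs: r0:Mul1,r1:-10,r2:Add1,r3:5,r4:Add2,r5:-2
  c10: stall  regs: r0:Mul1,r1:-10,r2:Add1,r3:5,r4:Add2,r5:-2
  c11: stall  regs: r0:Mul1,r1:-10,r2:Add1,r3:5,r4:Add2,r5:-2
  c12: CDB Add1=-14; issue ADD r1<-Add1  regs: r0:Mul1,r1:Add1,r2:-14,r3:5,r4:Add2,r5:-2
  c13: CDB Add2=-12  regs: r0:Mul1,r1:Add1,r2:-14,r3:5,r4:-12,r5:-2
  c14: -  regs: r0:Mul1,r1:Add1,r2:-14,r3:5,r4:-12,r5:-2
  c15: CDB Add1=-16  regs: r0:Mul1,r1:-16,r2:-14,r3:5,r4:-12,r5:-2
  c16: CDB Add3=4  regs: r0:Mul1,r1:-16,r2:-14,r3:5,r4:-12,r5:-2

STATUS = VALUE -12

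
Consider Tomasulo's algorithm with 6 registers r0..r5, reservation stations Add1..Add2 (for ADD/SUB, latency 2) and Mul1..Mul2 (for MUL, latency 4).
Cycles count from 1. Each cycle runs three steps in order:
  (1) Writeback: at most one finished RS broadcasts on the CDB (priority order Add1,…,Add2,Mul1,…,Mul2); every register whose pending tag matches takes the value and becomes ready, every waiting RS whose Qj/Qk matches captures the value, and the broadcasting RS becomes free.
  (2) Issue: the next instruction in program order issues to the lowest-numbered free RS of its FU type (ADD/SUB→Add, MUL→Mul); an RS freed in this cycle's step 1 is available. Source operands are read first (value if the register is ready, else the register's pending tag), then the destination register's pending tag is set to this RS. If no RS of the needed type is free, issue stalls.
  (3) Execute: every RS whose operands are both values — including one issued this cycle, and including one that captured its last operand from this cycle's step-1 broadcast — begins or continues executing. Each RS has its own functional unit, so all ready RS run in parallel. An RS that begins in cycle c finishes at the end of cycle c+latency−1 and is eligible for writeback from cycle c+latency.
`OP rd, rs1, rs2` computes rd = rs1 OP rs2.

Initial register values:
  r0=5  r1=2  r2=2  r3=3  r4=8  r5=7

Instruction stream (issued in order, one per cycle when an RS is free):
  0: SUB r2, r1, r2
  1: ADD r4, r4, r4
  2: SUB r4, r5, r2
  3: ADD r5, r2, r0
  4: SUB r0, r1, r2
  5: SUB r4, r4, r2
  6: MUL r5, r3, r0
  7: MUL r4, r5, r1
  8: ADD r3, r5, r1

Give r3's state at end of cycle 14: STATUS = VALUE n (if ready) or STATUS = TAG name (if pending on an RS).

STATUS = VALUE 8

  c1: issue SUB r2<-Add1  regs: r0:5,r1:2,r2:Add1,r3:3,r4:8,r5:7
  c2: issue ADD r4<-Add2  regs: r0:5,r1:2,r2:Add1,r3:3,r4:Add2,r5:7
  c3: CDB Add1=0; issue SUB r4<-Add1  regs: r0:5,r1:2,r2:0,r3:3,r4:Add1,r5:7
  c4: CDB Add2=16; issue ADD r5<-Add2  regs: r0:5,r1:2,r2:0,r3:3,r4:Add1,r5:Add2
  c5: CDB Add1=7; issue SUB r0<-Add1  regs: r0:Add1,r1:2,r2:0,r3:3,r4:7,r5:Add2
  c6: CDB Add2=5; issue SUB r4<-Add2  regs: r0:Add1,r1:2,r2:0,r3:3,r4:Add2,r5:5
  c7: CDB Add1=2; issue MUL r5<-Mul1  regs: r0:2,r1:2,r2:0,r3:3,r4:Add2,r5:Mul1
  c8: CDB Add2=7; issue MUL r4<-Mul2  regs: r0:2,r1:2,r2:0,r3:3,r4:Mul2,r5:Mul1
  c9: issue ADD r3<-Add1  regs: r0:2,r1:2,r2:0,r3:Add1,r4:Mul2,r5:Mul1
  c10: -  regs: r0:2,r1:2,r2:0,r3:Add1,r4:Mul2,r5:Mul1
  c11: CDB Mul1=6  regs: r0:2,r1:2,r2:0,r3:Add1,r4:Mul2,r5:6
  c12: -  regs: r0:2,r1:2,r2:0,r3:Add1,r4:Mul2,r5:6
  c13: CDB Add1=8  regs: r0:2,r1:2,r2:0,r3:8,r4:Mul2,r5:6
  c14: -  regs: r0:2,r1:2,r2:0,r3:8,r4:Mul2,r5:6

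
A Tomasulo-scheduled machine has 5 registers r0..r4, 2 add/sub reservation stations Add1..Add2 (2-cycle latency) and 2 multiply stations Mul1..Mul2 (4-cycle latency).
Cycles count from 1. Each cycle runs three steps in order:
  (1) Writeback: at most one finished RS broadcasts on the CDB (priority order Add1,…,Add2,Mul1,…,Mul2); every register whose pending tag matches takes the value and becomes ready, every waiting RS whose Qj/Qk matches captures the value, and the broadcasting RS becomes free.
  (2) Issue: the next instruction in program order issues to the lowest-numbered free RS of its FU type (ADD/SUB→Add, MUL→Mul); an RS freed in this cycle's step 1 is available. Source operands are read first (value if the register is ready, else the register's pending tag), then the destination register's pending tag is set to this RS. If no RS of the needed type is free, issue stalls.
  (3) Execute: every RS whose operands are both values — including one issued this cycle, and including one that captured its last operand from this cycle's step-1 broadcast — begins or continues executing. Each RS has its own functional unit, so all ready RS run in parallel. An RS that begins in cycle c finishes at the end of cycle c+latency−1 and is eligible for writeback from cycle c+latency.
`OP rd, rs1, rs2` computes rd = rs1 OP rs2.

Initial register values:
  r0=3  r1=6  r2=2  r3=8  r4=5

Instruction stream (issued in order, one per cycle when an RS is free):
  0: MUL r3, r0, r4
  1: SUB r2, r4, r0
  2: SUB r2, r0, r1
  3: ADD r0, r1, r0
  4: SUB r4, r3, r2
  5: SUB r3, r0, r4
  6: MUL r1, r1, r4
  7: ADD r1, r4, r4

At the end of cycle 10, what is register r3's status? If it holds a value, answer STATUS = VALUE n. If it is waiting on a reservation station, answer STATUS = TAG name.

cycle 1: issue MUL r3<-Mul1 // r0:3,r1:6,r2:2,r3:Mul1,r4:5
cycle 2: issue SUB r2<-Add1 // r0:3,r1:6,r2:Add1,r3:Mul1,r4:5
cycle 3: issue SUB r2<-Add2 // r0:3,r1:6,r2:Add2,r3:Mul1,r4:5
cycle 4: CDB Add1=2; issue ADD r0<-Add1 // r0:Add1,r1:6,r2:Add2,r3:Mul1,r4:5
cycle 5: CDB Add2=-3; issue SUB r4<-Add2 // r0:Add1,r1:6,r2:-3,r3:Mul1,r4:Add2
cycle 6: CDB Add1=9; issue SUB r3<-Add1 // r0:9,r1:6,r2:-3,r3:Add1,r4:Add2
cycle 7: CDB Mul1=15; issue MUL r1<-Mul1 // r0:9,r1:Mul1,r2:-3,r3:Add1,r4:Add2
cycle 8: stall // r0:9,r1:Mul1,r2:-3,r3:Add1,r4:Add2
cycle 9: CDB Add2=18; issue ADD r1<-Add2 // r0:9,r1:Add2,r2:-3,r3:Add1,r4:18
cycle 10: - // r0:9,r1:Add2,r2:-3,r3:Add1,r4:18

STATUS = TAG Add1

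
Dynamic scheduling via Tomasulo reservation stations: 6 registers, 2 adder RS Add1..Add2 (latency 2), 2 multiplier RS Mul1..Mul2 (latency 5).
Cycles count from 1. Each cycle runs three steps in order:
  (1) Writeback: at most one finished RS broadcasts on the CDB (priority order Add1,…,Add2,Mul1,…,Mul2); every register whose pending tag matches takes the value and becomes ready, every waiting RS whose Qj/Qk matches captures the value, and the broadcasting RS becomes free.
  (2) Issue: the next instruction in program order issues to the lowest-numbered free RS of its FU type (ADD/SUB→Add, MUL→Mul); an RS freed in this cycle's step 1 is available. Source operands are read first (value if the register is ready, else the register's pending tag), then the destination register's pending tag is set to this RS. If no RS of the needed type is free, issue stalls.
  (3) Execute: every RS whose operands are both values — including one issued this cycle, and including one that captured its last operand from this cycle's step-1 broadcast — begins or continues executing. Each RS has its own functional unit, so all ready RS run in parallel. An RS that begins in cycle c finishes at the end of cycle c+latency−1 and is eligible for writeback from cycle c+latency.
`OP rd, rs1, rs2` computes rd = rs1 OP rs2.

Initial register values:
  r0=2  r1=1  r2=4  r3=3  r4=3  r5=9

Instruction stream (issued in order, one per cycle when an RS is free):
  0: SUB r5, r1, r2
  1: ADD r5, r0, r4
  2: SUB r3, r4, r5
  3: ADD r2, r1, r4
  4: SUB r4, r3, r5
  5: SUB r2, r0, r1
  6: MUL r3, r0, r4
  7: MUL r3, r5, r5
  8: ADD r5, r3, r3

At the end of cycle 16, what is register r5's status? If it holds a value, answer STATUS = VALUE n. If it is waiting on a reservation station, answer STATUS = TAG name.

STATUS = VALUE 50

c1: issue SUB r5<-Add1 | r0:2,r1:1,r2:4,r3:3,r4:3,r5:Add1
c2: issue ADD r5<-Add2 | r0:2,r1:1,r2:4,r3:3,r4:3,r5:Add2
c3: CDB Add1=-3; issue SUB r3<-Add1 | r0:2,r1:1,r2:4,r3:Add1,r4:3,r5:Add2
c4: CDB Add2=5; issue ADD r2<-Add2 | r0:2,r1:1,r2:Add2,r3:Add1,r4:3,r5:5
c5: stall | r0:2,r1:1,r2:Add2,r3:Add1,r4:3,r5:5
c6: CDB Add1=-2; issue SUB r4<-Add1 | r0:2,r1:1,r2:Add2,r3:-2,r4:Add1,r5:5
c7: CDB Add2=4; issue SUB r2<-Add2 | r0:2,r1:1,r2:Add2,r3:-2,r4:Add1,r5:5
c8: CDB Add1=-7; issue MUL r3<-Mul1 | r0:2,r1:1,r2:Add2,r3:Mul1,r4:-7,r5:5
c9: CDB Add2=1; issue MUL r3<-Mul2 | r0:2,r1:1,r2:1,r3:Mul2,r4:-7,r5:5
c10: issue ADD r5<-Add1 | r0:2,r1:1,r2:1,r3:Mul2,r4:-7,r5:Add1
c11: - | r0:2,r1:1,r2:1,r3:Mul2,r4:-7,r5:Add1
c12: - | r0:2,r1:1,r2:1,r3:Mul2,r4:-7,r5:Add1
c13: CDB Mul1=-14 | r0:2,r1:1,r2:1,r3:Mul2,r4:-7,r5:Add1
c14: CDB Mul2=25 | r0:2,r1:1,r2:1,r3:25,r4:-7,r5:Add1
c15: - | r0:2,r1:1,r2:1,r3:25,r4:-7,r5:Add1
c16: CDB Add1=50 | r0:2,r1:1,r2:1,r3:25,r4:-7,r5:50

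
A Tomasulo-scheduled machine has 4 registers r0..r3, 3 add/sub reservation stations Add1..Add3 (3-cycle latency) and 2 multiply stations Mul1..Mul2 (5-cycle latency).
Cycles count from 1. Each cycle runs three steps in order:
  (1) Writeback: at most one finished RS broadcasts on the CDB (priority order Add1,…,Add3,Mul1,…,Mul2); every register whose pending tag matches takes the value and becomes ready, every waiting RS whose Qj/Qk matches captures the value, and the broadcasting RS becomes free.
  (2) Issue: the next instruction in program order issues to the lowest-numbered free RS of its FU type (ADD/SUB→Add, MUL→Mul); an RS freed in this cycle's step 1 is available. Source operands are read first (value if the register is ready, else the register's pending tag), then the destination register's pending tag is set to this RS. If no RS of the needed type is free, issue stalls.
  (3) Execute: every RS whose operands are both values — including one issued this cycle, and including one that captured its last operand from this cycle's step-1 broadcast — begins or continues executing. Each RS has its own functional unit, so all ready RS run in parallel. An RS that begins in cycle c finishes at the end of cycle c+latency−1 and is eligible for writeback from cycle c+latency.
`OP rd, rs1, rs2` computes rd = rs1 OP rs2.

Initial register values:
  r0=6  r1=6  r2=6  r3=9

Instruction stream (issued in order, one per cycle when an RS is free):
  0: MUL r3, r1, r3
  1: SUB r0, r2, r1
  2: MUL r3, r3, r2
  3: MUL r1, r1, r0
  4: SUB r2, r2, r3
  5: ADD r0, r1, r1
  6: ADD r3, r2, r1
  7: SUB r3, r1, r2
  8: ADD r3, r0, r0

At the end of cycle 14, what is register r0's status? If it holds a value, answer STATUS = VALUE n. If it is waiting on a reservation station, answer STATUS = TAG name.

  c1: issue MUL r3<-Mul1  regs: r0:6,r1:6,r2:6,r3:Mul1
  c2: issue SUB r0<-Add1  regs: r0:Add1,r1:6,r2:6,r3:Mul1
  c3: issue MUL r3<-Mul2  regs: r0:Add1,r1:6,r2:6,r3:Mul2
  c4: stall  regs: r0:Add1,r1:6,r2:6,r3:Mul2
  c5: CDB Add1=0; stall  regs: r0:0,r1:6,r2:6,r3:Mul2
  c6: CDB Mul1=54; issue MUL r1<-Mul1  regs: r0:0,r1:Mul1,r2:6,r3:Mul2
  c7: issue SUB r2<-Add1  regs: r0:0,r1:Mul1,r2:Add1,r3:Mul2
  c8: issue ADD r0<-Add2  regs: r0:Add2,r1:Mul1,r2:Add1,r3:Mul2
  c9: issue ADD r3<-Add3  regs: r0:Add2,r1:Mul1,r2:Add1,r3:Add3
  c10: stall  regs: r0:Add2,r1:Mul1,r2:Add1,r3:Add3
  c11: CDB Mul1=0; stall  regs: r0:Add2,r1:0,r2:Add1,r3:Add3
  c12: CDB Mul2=324; stall  regs: r0:Add2,r1:0,r2:Add1,r3:Add3
  c13: stall  regs: r0:Add2,r1:0,r2:Add1,r3:Add3
  c14: CDB Add2=0; issue SUB r3<-Add2  regs: r0:0,r1:0,r2:Add1,r3:Add2

STATUS = VALUE 0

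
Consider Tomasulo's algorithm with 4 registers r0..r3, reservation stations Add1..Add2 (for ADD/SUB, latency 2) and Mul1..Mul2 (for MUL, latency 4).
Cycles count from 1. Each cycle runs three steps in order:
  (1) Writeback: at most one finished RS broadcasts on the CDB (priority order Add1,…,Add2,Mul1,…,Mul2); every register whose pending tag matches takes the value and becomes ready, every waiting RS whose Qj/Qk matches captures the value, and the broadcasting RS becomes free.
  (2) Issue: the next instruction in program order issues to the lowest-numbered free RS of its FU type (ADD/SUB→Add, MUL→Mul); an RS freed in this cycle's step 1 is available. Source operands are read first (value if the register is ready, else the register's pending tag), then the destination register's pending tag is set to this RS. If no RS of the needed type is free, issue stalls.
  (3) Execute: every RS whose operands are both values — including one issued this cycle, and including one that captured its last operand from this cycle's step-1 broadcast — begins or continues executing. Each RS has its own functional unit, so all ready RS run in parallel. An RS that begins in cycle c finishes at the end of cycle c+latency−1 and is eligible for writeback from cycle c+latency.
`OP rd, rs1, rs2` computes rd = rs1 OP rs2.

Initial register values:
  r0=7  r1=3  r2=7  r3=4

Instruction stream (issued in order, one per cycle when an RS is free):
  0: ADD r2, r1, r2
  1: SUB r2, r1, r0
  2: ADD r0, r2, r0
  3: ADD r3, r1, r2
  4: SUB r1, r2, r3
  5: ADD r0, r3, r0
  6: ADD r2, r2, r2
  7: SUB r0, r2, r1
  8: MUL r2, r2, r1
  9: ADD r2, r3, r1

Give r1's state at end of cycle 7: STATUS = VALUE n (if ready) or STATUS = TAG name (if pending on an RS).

STATUS = TAG Add1

c1: issue ADD r2<-Add1 | r0:7,r1:3,r2:Add1,r3:4
c2: issue SUB r2<-Add2 | r0:7,r1:3,r2:Add2,r3:4
c3: CDB Add1=10; issue ADD r0<-Add1 | r0:Add1,r1:3,r2:Add2,r3:4
c4: CDB Add2=-4; issue ADD r3<-Add2 | r0:Add1,r1:3,r2:-4,r3:Add2
c5: stall | r0:Add1,r1:3,r2:-4,r3:Add2
c6: CDB Add1=3; issue SUB r1<-Add1 | r0:3,r1:Add1,r2:-4,r3:Add2
c7: CDB Add2=-1; issue ADD r0<-Add2 | r0:Add2,r1:Add1,r2:-4,r3:-1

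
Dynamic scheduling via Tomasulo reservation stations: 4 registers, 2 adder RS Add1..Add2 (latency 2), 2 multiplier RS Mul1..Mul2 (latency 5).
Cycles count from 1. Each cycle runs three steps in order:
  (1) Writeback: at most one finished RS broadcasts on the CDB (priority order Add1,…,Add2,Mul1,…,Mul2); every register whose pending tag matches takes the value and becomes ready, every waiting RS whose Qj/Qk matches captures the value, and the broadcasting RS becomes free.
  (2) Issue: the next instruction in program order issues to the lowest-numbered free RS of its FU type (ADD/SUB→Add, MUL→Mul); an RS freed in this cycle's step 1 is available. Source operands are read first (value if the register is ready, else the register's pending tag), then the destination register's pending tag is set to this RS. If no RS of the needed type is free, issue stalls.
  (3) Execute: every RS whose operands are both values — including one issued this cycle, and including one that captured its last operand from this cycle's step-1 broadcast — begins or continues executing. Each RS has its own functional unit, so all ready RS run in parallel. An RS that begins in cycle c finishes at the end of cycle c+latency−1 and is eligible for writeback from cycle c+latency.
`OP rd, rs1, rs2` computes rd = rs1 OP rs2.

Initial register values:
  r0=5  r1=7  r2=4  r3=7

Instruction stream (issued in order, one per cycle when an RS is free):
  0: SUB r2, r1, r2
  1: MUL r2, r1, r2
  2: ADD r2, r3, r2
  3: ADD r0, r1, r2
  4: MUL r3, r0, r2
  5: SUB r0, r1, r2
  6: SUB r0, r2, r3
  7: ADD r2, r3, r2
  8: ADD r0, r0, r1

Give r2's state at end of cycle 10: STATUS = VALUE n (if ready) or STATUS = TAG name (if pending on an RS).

cycle 1: issue SUB r2<-Add1 // r0:5,r1:7,r2:Add1,r3:7
cycle 2: issue MUL r2<-Mul1 // r0:5,r1:7,r2:Mul1,r3:7
cycle 3: CDB Add1=3; issue ADD r2<-Add1 // r0:5,r1:7,r2:Add1,r3:7
cycle 4: issue ADD r0<-Add2 // r0:Add2,r1:7,r2:Add1,r3:7
cycle 5: issue MUL r3<-Mul2 // r0:Add2,r1:7,r2:Add1,r3:Mul2
cycle 6: stall // r0:Add2,r1:7,r2:Add1,r3:Mul2
cycle 7: stall // r0:Add2,r1:7,r2:Add1,r3:Mul2
cycle 8: CDB Mul1=21; stall // r0:Add2,r1:7,r2:Add1,r3:Mul2
cycle 9: stall // r0:Add2,r1:7,r2:Add1,r3:Mul2
cycle 10: CDB Add1=28; issue SUB r0<-Add1 // r0:Add1,r1:7,r2:28,r3:Mul2

STATUS = VALUE 28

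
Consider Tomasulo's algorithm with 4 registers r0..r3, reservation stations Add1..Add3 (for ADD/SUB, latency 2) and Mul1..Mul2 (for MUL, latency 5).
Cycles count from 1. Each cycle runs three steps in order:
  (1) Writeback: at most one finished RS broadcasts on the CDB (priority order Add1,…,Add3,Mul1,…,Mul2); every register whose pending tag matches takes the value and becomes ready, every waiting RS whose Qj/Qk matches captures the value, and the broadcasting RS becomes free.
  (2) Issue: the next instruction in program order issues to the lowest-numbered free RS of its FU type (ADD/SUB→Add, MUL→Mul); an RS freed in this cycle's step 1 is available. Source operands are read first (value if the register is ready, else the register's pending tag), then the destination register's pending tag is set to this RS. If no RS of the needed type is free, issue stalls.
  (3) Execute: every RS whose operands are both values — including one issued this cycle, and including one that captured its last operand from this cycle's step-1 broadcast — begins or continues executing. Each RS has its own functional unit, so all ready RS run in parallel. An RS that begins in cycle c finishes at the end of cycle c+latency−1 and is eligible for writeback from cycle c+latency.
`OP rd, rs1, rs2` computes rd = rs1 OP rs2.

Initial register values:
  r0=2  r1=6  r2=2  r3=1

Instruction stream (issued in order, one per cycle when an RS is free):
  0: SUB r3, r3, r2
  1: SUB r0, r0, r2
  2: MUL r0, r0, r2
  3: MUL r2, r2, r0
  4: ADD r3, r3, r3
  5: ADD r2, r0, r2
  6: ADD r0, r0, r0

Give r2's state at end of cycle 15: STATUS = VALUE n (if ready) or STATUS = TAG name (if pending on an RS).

c1: issue SUB r3<-Add1 | r0:2,r1:6,r2:2,r3:Add1
c2: issue SUB r0<-Add2 | r0:Add2,r1:6,r2:2,r3:Add1
c3: CDB Add1=-1; issue MUL r0<-Mul1 | r0:Mul1,r1:6,r2:2,r3:-1
c4: CDB Add2=0; issue MUL r2<-Mul2 | r0:Mul1,r1:6,r2:Mul2,r3:-1
c5: issue ADD r3<-Add1 | r0:Mul1,r1:6,r2:Mul2,r3:Add1
c6: issue ADD r2<-Add2 | r0:Mul1,r1:6,r2:Add2,r3:Add1
c7: CDB Add1=-2; issue ADD r0<-Add1 | r0:Add1,r1:6,r2:Add2,r3:-2
c8: - | r0:Add1,r1:6,r2:Add2,r3:-2
c9: CDB Mul1=0 | r0:Add1,r1:6,r2:Add2,r3:-2
c10: - | r0:Add1,r1:6,r2:Add2,r3:-2
c11: CDB Add1=0 | r0:0,r1:6,r2:Add2,r3:-2
c12: - | r0:0,r1:6,r2:Add2,r3:-2
c13: - | r0:0,r1:6,r2:Add2,r3:-2
c14: CDB Mul2=0 | r0:0,r1:6,r2:Add2,r3:-2
c15: - | r0:0,r1:6,r2:Add2,r3:-2

STATUS = TAG Add2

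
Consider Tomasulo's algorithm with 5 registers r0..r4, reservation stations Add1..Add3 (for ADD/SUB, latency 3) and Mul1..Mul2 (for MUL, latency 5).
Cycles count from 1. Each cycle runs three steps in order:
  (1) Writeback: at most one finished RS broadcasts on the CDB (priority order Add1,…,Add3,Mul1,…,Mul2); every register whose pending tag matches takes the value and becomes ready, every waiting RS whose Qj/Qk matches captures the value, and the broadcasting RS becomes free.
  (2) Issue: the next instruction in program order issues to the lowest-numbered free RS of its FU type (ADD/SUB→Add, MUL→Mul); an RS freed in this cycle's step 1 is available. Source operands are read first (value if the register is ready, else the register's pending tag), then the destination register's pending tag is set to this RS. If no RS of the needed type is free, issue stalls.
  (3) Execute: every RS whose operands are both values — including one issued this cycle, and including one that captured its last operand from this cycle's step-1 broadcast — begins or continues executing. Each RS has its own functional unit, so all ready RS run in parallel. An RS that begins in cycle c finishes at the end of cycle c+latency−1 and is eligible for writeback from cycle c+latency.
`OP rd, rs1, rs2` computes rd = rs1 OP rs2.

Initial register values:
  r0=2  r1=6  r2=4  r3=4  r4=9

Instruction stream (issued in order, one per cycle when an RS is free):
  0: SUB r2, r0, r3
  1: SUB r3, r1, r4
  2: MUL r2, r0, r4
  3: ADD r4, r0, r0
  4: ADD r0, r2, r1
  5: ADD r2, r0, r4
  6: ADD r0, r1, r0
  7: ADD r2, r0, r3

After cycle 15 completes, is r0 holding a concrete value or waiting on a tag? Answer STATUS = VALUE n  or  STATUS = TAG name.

STATUS = VALUE 30

cycle 1: issue SUB r2<-Add1 // r0:2,r1:6,r2:Add1,r3:4,r4:9
cycle 2: issue SUB r3<-Add2 // r0:2,r1:6,r2:Add1,r3:Add2,r4:9
cycle 3: issue MUL r2<-Mul1 // r0:2,r1:6,r2:Mul1,r3:Add2,r4:9
cycle 4: CDB Add1=-2; issue ADD r4<-Add1 // r0:2,r1:6,r2:Mul1,r3:Add2,r4:Add1
cycle 5: CDB Add2=-3; issue ADD r0<-Add2 // r0:Add2,r1:6,r2:Mul1,r3:-3,r4:Add1
cycle 6: issue ADD r2<-Add3 // r0:Add2,r1:6,r2:Add3,r3:-3,r4:Add1
cycle 7: CDB Add1=4; issue ADD r0<-Add1 // r0:Add1,r1:6,r2:Add3,r3:-3,r4:4
cycle 8: CDB Mul1=18; stall // r0:Add1,r1:6,r2:Add3,r3:-3,r4:4
cycle 9: stall // r0:Add1,r1:6,r2:Add3,r3:-3,r4:4
cycle 10: stall // r0:Add1,r1:6,r2:Add3,r3:-3,r4:4
cycle 11: CDB Add2=24; issue ADD r2<-Add2 // r0:Add1,r1:6,r2:Add2,r3:-3,r4:4
cycle 12: - // r0:Add1,r1:6,r2:Add2,r3:-3,r4:4
cycle 13: - // r0:Add1,r1:6,r2:Add2,r3:-3,r4:4
cycle 14: CDB Add1=30 // r0:30,r1:6,r2:Add2,r3:-3,r4:4
cycle 15: CDB Add3=28 // r0:30,r1:6,r2:Add2,r3:-3,r4:4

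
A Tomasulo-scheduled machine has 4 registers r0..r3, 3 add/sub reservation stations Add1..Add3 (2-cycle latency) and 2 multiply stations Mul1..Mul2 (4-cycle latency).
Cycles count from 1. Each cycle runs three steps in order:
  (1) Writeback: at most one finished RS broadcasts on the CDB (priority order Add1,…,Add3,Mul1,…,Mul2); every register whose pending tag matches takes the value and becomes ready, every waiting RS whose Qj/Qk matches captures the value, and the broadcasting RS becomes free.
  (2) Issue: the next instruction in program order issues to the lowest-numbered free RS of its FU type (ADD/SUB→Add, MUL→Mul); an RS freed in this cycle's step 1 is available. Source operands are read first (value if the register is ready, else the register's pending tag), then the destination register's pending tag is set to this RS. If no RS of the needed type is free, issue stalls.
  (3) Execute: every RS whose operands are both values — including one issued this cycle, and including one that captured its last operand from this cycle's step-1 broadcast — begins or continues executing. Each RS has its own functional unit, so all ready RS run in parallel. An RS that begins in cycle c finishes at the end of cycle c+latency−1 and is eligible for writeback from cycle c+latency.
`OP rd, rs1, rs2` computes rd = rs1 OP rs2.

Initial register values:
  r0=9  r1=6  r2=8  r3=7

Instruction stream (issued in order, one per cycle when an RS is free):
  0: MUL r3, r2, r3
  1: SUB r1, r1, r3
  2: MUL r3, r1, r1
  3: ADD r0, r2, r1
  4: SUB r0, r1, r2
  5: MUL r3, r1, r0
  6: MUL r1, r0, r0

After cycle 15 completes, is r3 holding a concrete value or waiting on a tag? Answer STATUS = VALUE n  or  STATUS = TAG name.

c1: issue MUL r3<-Mul1 | r0:9,r1:6,r2:8,r3:Mul1
c2: issue SUB r1<-Add1 | r0:9,r1:Add1,r2:8,r3:Mul1
c3: issue MUL r3<-Mul2 | r0:9,r1:Add1,r2:8,r3:Mul2
c4: issue ADD r0<-Add2 | r0:Add2,r1:Add1,r2:8,r3:Mul2
c5: CDB Mul1=56; issue SUB r0<-Add3 | r0:Add3,r1:Add1,r2:8,r3:Mul2
c6: issue MUL r3<-Mul1 | r0:Add3,r1:Add1,r2:8,r3:Mul1
c7: CDB Add1=-50; stall | r0:Add3,r1:-50,r2:8,r3:Mul1
c8: stall | r0:Add3,r1:-50,r2:8,r3:Mul1
c9: CDB Add2=-42; stall | r0:Add3,r1:-50,r2:8,r3:Mul1
c10: CDB Add3=-58; stall | r0:-58,r1:-50,r2:8,r3:Mul1
c11: CDB Mul2=2500; issue MUL r1<-Mul2 | r0:-58,r1:Mul2,r2:8,r3:Mul1
c12: - | r0:-58,r1:Mul2,r2:8,r3:Mul1
c13: - | r0:-58,r1:Mul2,r2:8,r3:Mul1
c14: CDB Mul1=2900 | r0:-58,r1:Mul2,r2:8,r3:2900
c15: CDB Mul2=3364 | r0:-58,r1:3364,r2:8,r3:2900

STATUS = VALUE 2900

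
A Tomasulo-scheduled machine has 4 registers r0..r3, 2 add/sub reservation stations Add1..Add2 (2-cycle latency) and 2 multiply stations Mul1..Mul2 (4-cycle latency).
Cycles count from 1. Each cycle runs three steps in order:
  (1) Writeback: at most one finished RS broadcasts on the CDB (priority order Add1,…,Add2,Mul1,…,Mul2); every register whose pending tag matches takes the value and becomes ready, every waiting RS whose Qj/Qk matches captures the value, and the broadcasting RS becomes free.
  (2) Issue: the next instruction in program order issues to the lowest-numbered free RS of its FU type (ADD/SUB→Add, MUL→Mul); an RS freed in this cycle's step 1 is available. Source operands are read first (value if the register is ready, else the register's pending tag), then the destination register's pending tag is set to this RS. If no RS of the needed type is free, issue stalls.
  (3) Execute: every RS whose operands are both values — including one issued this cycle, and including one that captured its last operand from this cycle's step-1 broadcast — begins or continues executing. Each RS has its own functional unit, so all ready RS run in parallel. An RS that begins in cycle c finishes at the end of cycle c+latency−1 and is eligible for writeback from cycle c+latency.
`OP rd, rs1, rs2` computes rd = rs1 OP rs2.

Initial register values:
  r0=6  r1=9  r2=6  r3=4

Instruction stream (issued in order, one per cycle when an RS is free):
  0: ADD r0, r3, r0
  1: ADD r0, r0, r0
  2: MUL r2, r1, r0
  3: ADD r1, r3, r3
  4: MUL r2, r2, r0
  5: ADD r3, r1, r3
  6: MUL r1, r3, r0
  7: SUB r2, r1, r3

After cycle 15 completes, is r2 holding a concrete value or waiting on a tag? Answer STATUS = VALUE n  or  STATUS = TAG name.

STATUS = VALUE 228

cycle 1: issue ADD r0<-Add1 // r0:Add1,r1:9,r2:6,r3:4
cycle 2: issue ADD r0<-Add2 // r0:Add2,r1:9,r2:6,r3:4
cycle 3: CDB Add1=10; issue MUL r2<-Mul1 // r0:Add2,r1:9,r2:Mul1,r3:4
cycle 4: issue ADD r1<-Add1 // r0:Add2,r1:Add1,r2:Mul1,r3:4
cycle 5: CDB Add2=20; issue MUL r2<-Mul2 // r0:20,r1:Add1,r2:Mul2,r3:4
cycle 6: CDB Add1=8; issue ADD r3<-Add1 // r0:20,r1:8,r2:Mul2,r3:Add1
cycle 7: stall // r0:20,r1:8,r2:Mul2,r3:Add1
cycle 8: CDB Add1=12; stall // r0:20,r1:8,r2:Mul2,r3:12
cycle 9: CDB Mul1=180; issue MUL r1<-Mul1 // r0:20,r1:Mul1,r2:Mul2,r3:12
cycle 10: issue SUB r2<-Add1 // r0:20,r1:Mul1,r2:Add1,r3:12
cycle 11: - // r0:20,r1:Mul1,r2:Add1,r3:12
cycle 12: - // r0:20,r1:Mul1,r2:Add1,r3:12
cycle 13: CDB Mul1=240 // r0:20,r1:240,r2:Add1,r3:12
cycle 14: CDB Mul2=3600 // r0:20,r1:240,r2:Add1,r3:12
cycle 15: CDB Add1=228 // r0:20,r1:240,r2:228,r3:12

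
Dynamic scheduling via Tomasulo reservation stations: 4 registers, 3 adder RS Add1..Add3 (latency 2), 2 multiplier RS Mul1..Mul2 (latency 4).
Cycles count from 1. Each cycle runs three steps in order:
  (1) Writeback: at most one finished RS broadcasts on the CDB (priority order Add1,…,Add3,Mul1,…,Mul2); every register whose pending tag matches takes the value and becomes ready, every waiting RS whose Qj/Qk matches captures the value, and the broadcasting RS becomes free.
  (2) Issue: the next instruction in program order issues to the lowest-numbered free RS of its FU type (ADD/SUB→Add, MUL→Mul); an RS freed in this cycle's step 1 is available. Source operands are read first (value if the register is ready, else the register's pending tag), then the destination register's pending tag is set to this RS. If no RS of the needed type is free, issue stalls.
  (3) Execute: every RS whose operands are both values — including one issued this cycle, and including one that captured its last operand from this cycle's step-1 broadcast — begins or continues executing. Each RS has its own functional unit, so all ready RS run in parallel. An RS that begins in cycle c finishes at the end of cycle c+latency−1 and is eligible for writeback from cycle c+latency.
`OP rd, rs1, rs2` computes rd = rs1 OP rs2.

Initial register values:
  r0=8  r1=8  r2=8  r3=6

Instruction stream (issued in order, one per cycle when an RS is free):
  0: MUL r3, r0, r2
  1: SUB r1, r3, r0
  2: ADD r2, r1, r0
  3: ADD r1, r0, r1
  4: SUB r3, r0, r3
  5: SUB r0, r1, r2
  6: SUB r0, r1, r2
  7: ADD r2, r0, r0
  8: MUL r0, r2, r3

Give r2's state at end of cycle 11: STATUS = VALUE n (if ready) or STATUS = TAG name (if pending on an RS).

STATUS = TAG Add3

  c1: issue MUL r3<-Mul1  regs: r0:8,r1:8,r2:8,r3:Mul1
  c2: issue SUB r1<-Add1  regs: r0:8,r1:Add1,r2:8,r3:Mul1
  c3: issue ADD r2<-Add2  regs: r0:8,r1:Add1,r2:Add2,r3:Mul1
  c4: issue ADD r1<-Add3  regs: r0:8,r1:Add3,r2:Add2,r3:Mul1
  c5: CDB Mul1=64; stall  regs: r0:8,r1:Add3,r2:Add2,r3:64
  c6: stall  regs: r0:8,r1:Add3,r2:Add2,r3:64
  c7: CDB Add1=56; issue SUB r3<-Add1  regs: r0:8,r1:Add3,r2:Add2,r3:Add1
  c8: stall  regs: r0:8,r1:Add3,r2:Add2,r3:Add1
  c9: CDB Add1=-56; issue SUB r0<-Add1  regs: r0:Add1,r1:Add3,r2:Add2,r3:-56
  c10: CDB Add2=64; issue SUB r0<-Add2  regs: r0:Add2,r1:Add3,r2:64,r3:-56
  c11: CDB Add3=64; issue ADD r2<-Add3  regs: r0:Add2,r1:64,r2:Add3,r3:-56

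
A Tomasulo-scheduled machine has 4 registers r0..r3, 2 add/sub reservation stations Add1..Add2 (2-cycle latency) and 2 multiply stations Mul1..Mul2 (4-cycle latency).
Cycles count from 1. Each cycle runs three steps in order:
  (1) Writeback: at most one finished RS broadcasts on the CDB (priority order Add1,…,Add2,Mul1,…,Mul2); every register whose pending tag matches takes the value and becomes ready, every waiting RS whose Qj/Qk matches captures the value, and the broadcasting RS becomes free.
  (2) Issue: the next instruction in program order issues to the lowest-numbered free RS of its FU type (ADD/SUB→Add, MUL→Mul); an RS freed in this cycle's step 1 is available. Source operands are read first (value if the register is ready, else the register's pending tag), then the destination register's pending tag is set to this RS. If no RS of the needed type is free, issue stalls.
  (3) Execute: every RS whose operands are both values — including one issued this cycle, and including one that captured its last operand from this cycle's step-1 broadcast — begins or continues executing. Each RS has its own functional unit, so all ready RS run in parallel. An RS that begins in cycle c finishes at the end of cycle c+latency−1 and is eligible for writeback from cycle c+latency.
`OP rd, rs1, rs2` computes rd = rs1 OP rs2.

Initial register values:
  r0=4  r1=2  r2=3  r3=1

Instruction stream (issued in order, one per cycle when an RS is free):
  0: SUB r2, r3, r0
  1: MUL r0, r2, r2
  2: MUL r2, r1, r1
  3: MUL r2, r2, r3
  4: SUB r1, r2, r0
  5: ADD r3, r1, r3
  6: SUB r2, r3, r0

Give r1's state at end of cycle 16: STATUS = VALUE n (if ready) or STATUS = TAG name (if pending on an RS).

STATUS = VALUE -5

cycle 1: issue SUB r2<-Add1 // r0:4,r1:2,r2:Add1,r3:1
cycle 2: issue MUL r0<-Mul1 // r0:Mul1,r1:2,r2:Add1,r3:1
cycle 3: CDB Add1=-3; issue MUL r2<-Mul2 // r0:Mul1,r1:2,r2:Mul2,r3:1
cycle 4: stall // r0:Mul1,r1:2,r2:Mul2,r3:1
cycle 5: stall // r0:Mul1,r1:2,r2:Mul2,r3:1
cycle 6: stall // r0:Mul1,r1:2,r2:Mul2,r3:1
cycle 7: CDB Mul1=9; issue MUL r2<-Mul1 // r0:9,r1:2,r2:Mul1,r3:1
cycle 8: CDB Mul2=4; issue SUB r1<-Add1 // r0:9,r1:Add1,r2:Mul1,r3:1
cycle 9: issue ADD r3<-Add2 // r0:9,r1:Add1,r2:Mul1,r3:Add2
cycle 10: stall // r0:9,r1:Add1,r2:Mul1,r3:Add2
cycle 11: stall // r0:9,r1:Add1,r2:Mul1,r3:Add2
cycle 12: CDB Mul1=4; stall // r0:9,r1:Add1,r2:4,r3:Add2
cycle 13: stall // r0:9,r1:Add1,r2:4,r3:Add2
cycle 14: CDB Add1=-5; issue SUB r2<-Add1 // r0:9,r1:-5,r2:Add1,r3:Add2
cycle 15: - // r0:9,r1:-5,r2:Add1,r3:Add2
cycle 16: CDB Add2=-4 // r0:9,r1:-5,r2:Add1,r3:-4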